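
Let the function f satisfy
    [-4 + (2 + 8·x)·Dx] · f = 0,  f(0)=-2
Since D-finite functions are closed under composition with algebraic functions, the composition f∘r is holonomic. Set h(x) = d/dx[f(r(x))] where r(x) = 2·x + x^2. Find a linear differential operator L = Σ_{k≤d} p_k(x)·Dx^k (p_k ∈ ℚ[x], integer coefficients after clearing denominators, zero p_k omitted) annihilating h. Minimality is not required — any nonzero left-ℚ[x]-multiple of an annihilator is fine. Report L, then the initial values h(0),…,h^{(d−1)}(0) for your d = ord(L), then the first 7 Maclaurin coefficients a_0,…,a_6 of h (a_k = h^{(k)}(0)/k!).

L = -3 + (-1 - 9·x - 12·x^2 - 4·x^3)·Dx  (order 1).
h: a_k = -8, 24, -144, 912, -6000, 40464, -277536, …
ICs: h(0) = -8.

f: a_k = -2, -4, 4, -8, 20, -56, 168, …
Substitute x→r, Dx→(1/r')Dx; clear ⇒ L₀.
h=h₀': d/dx-closure on L₀ ⇒ L.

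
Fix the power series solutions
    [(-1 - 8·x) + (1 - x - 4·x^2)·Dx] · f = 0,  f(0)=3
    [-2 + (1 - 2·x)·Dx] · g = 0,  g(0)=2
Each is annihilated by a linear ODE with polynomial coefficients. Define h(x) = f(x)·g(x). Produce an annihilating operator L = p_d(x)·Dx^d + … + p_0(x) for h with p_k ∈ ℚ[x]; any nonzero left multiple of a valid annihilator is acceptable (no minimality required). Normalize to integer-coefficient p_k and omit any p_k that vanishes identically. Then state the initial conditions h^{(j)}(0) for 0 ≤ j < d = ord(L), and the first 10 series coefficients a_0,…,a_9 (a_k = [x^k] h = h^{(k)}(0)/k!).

L = (-3 - 4·x + 24·x^2) + (1 - 3·x - 2·x^2 + 8·x^3)·Dx  (order 1).
h: a_k = 6, 18, 66, 186, 546, 1482, 4050, 10746, 28482, 74538, …
ICs: h(0) = 6.

f: a_k = 3, 3, 15, 27, 87, 195, 543, 1323, 3495, 8787, …
g: a_k = 2, 4, 8, 16, 32, 64, 128, 256, 512, 1024, …
L₀ := L_f ⊗_s L_g (sym. prod.), ord ≤ 1.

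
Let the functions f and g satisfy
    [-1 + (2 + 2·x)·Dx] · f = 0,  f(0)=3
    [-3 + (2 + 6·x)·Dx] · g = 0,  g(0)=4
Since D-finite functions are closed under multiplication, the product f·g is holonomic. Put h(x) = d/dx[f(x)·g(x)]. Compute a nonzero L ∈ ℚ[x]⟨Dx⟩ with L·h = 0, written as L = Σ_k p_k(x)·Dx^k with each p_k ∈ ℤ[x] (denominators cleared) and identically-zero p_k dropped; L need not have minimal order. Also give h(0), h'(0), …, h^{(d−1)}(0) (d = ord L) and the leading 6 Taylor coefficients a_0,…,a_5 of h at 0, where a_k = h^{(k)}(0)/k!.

L = -1 + (-2 - 11·x - 18·x^2 - 9·x^3)·Dx  (order 1).
h: a_k = 24, -12, 36, -102, 285, -1593/2, …
ICs: h(0) = 24.

f: a_k = 3, 3/2, -3/8, 3/16, -15/128, 21/256, …
g: a_k = 4, 6, -9/2, 27/4, -405/32, 1701/64, …
f·g: L₀ = L_f ⊗_s L_g, ord ≤ 1·1.
Derive L from L₀ (diff closure).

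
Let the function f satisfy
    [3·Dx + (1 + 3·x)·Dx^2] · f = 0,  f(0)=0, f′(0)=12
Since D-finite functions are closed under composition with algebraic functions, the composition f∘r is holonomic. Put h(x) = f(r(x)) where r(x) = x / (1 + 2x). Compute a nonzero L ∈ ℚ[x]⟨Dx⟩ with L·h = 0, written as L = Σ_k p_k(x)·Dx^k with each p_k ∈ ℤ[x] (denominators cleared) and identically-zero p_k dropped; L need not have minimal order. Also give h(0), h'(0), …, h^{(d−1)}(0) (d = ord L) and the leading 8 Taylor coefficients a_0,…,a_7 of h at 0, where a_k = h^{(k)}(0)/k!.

f: a_k = 0, 12, -18, 36, -81, 972/5, -486, 8748/7, …
Change of var in L_f (x↦r) gives L₀.
L = (7 + 20·x)·Dx + (1 + 7·x + 10·x^2)·Dx^2  (order 2).
h: a_k = 0, 12, -42, 156, -609, 12372/5, -10374, 311988/7, …
ICs: h(0) = 0, h′(0) = 12.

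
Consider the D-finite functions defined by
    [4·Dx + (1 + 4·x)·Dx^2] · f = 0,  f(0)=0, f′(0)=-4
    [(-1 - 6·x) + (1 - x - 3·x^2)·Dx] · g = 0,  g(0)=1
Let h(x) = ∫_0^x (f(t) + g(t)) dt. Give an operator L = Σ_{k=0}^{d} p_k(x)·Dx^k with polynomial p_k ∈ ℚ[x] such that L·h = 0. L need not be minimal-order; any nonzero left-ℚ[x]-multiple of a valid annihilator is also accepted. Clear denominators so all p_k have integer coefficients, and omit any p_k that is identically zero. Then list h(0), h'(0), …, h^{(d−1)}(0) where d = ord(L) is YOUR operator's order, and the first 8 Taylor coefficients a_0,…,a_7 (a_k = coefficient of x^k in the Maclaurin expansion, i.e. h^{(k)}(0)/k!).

L = (-212 - 1072·x - 3144·x^2 - 2160·x^3 - 2592·x^4)·Dx^2 + (-5 - 248·x - 1922·x^2 - 4308·x^3 - 4464·x^4 - 4320·x^5)·Dx^3 + (6 + 53·x + 108·x^2 - 110·x^3 - 519·x^4 - 1044·x^5 - 864·x^6)·Dx^4  (order 4).
h: a_k = 0, 1, -3/2, 4, -43/12, 83/5, -412/15, 2339/21, …
ICs: h(0) = 0, h′(0) = 1, h′′(0) = -3, h′′′(0) = 24.

f: a_k = 0, -4, 8, -64/3, 64, -1024/5, 2048/3, -16384/7, …
g: a_k = 1, 1, 4, 7, 19, 40, 97, 217, …
h₀=f+g: left-lcm gives L₀, ord ≤ 3.
h=∫h₀ ⇒ L = L₀·Dx.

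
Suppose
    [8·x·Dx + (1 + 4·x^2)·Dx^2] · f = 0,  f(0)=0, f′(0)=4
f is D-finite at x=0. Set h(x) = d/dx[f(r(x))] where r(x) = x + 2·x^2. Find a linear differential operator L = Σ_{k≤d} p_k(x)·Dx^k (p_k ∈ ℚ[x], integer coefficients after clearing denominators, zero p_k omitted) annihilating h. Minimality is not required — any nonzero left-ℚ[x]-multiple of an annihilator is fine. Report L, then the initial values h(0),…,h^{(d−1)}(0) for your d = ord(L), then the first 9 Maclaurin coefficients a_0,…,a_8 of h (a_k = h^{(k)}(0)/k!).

f: a_k = 0, 4, 0, -16/3, 0, 64/5, 0, -256/7, 0, …
h₀=f(r): pull back L_f along r ⇒ L₀.
h=h₀': d/dx-closure on L₀ ⇒ L.
L = (-4 + 8·x + 64·x^2 + 192·x^3 + 192·x^4) + (1 + 4·x + 4·x^2 + 32·x^3 + 80·x^4 + 64·x^5)·Dx  (order 1).
h: a_k = 4, 16, -16, -128, -256, 512, 3328, 4096, -17408, …
ICs: h(0) = 4.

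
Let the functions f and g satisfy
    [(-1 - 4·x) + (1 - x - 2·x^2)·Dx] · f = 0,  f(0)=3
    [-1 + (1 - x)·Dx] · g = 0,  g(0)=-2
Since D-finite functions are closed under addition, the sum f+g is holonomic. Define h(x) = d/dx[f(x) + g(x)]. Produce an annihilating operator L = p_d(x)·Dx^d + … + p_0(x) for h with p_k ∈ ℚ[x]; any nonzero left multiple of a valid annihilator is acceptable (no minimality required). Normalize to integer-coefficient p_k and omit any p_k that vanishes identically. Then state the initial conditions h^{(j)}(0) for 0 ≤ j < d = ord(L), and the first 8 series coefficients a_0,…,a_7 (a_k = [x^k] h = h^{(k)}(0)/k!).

f: a_k = 3, 3, 9, 15, 33, 63, 129, 255, …
g: a_k = -2, -2, -2, -2, -2, -2, -2, -2, …
Sum ⇒ L₀ = lclm(L_f,L_g) in ℚ(x)⟨Dx⟩.
Derive L from L₀ (diff closure).
L = (-6 - 48·x - 96·x^3 + 24·x^4) + (6 + 18·x - 12·x^2 + 24·x^3 - 90·x^4 + 24·x^5)·Dx + (-1 + 2·x - 5·x^2 + 12·x^3 + 2·x^4 - 14·x^5 + 4·x^6)·Dx^2  (order 2).
h: a_k = 1, 14, 39, 124, 305, 762, 1771, 4088, …
ICs: h(0) = 1, h′(0) = 14.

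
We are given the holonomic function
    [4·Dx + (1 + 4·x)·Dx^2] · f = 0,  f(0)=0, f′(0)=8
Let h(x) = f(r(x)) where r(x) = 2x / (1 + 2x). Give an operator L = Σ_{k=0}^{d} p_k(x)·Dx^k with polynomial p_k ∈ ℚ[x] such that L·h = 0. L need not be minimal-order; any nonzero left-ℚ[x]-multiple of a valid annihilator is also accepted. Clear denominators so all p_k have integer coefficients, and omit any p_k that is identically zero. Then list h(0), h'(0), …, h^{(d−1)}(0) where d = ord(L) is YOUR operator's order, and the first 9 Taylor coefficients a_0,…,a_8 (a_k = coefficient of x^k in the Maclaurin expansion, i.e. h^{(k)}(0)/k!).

L = (12 + 40·x)·Dx + (1 + 12·x + 20·x^2)·Dx^2  (order 2).
h: a_k = 0, 16, -96, 1984/3, -4992, 199936/5, -333312, 19999744/7, -24999936, …
ICs: h(0) = 0, h′(0) = 16.

f: a_k = 0, 8, -16, 128/3, -128, 2048/5, -4096/3, 32768/7, -16384, …
f∘r: x↦r, Dx↦Dx/r' in L_f ⇒ L₀.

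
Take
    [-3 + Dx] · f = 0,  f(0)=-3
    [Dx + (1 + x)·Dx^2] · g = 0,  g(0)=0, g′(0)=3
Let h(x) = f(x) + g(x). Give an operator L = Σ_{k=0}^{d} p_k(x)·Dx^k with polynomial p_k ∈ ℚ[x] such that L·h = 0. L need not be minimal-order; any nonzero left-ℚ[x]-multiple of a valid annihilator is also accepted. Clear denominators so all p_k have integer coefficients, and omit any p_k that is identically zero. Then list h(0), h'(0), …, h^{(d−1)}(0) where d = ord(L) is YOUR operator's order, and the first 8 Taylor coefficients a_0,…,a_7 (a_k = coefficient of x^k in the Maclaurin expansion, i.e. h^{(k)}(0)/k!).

L = (-15 - 9·x)·Dx + (-7 - 18·x - 9·x^2)·Dx^2 + (4 + 7·x + 3·x^2)·Dx^3  (order 3).
h: a_k = -3, -6, -15, -25/2, -87/8, -219/40, -283/80, -489/560, …
ICs: h(0) = -3, h′(0) = -6, h′′(0) = -30.

f: a_k = -3, -9, -27/2, -27/2, -81/8, -243/40, -243/80, -729/560, …
g: a_k = 0, 3, -3/2, 1, -3/4, 3/5, -1/2, 3/7, …
Weyl lclm of L_f,L_g ⇒ L₀ (ord ≤ 3).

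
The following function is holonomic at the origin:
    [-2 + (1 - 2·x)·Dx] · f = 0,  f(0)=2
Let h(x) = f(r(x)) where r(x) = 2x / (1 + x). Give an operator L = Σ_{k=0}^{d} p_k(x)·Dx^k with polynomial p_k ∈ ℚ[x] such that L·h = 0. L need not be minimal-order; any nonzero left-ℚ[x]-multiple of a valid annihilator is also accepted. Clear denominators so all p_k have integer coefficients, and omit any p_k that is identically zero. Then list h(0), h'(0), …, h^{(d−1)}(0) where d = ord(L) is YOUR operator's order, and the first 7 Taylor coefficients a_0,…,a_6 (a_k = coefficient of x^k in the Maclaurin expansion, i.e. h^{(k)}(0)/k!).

L = 4 + (-1 + 2·x + 3·x^2)·Dx  (order 1).
h: a_k = 2, 8, 24, 72, 216, 648, 1944, …
ICs: h(0) = 2.

f: a_k = 2, 4, 8, 16, 32, 64, 128, …
Change of var in L_f (x↦r) gives L₀.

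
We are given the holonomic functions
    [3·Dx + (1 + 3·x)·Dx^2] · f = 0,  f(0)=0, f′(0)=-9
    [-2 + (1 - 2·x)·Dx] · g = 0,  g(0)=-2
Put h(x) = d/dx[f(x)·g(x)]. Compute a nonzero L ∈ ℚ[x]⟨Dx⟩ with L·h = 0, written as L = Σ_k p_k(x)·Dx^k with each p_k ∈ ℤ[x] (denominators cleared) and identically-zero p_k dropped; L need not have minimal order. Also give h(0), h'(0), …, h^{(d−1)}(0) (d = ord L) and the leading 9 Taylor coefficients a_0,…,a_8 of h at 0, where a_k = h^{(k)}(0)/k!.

f: a_k = 0, -9, 27/2, -27, 243/4, -729/5, 729/2, -6561/7, 19683/8, …
g: a_k = -2, -4, -8, -16, -32, -64, -128, -256, -512, …
f·g: L₀ = L_f ⊗_s L_g, ord ≤ 2·1.
Derive L from L₀ (diff closure).
L = 24 + 30·x·Dx + (-1 - x + 6·x^2)·Dx^2  (order 2).
h: a_k = 18, 18, 216, 90, 1683, -1674/5, 61704/5, -390546/35, 6509403/70, …
ICs: h(0) = 18, h′(0) = 18.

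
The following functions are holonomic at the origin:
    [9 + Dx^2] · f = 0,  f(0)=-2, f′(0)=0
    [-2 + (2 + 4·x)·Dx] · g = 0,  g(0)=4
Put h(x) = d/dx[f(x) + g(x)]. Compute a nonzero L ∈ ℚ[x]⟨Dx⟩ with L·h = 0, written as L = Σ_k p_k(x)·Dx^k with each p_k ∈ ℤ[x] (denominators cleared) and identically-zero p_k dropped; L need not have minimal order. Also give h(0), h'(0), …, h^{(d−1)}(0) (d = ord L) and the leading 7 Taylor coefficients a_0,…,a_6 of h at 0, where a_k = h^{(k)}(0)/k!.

f: a_k = -2, 0, 9, 0, -27/4, 0, 81/40, …
g: a_k = 4, 4, -2, 2, -5/2, 7/2, -21/4, …
Weyl lclm of L_f,L_g ⇒ L₀ (ord ≤ 3).
h=h₀': d/dx-closure on L₀ ⇒ L.
L = (-18 - 27·x - 27·x^2) + (-9 - 45·x - 81·x^2 - 54·x^3)·Dx + (-2 - 3·x - 3·x^2)·Dx^2 + (-1 - 5·x - 9·x^2 - 6·x^3)·Dx^3  (order 3).
h: a_k = 4, 14, 6, -37, 35/2, -387/20, 231/4, …
ICs: h(0) = 4, h′(0) = 14, h′′(0) = 12.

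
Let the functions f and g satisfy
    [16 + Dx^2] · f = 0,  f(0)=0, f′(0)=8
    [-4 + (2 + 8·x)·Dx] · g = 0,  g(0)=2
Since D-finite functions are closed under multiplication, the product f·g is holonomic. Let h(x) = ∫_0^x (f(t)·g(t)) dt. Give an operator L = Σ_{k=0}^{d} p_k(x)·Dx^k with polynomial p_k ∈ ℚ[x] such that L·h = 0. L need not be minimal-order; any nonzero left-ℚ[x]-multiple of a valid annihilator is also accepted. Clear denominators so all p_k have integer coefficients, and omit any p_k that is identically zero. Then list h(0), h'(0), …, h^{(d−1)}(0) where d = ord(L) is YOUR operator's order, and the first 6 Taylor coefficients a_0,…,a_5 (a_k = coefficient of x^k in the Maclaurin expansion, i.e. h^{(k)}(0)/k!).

L = (28 + 128·x + 256·x^2)·Dx + (-4 - 16·x)·Dx^2 + (1 + 8·x + 16·x^2)·Dx^3  (order 3).
h: a_k = 0, 0, 8, 32/3, -56/3, -64/15, …
ICs: h(0) = 0, h′(0) = 0, h′′(0) = 16.

f: a_k = 0, 8, 0, -64/3, 0, 256/15, …
g: a_k = 2, 4, -4, 8, -20, 56, …
f·g: L₀ = L_f ⊗_s L_g, ord ≤ 2·1.
h=∫₀ˣh₀: take L = L₀·Dx.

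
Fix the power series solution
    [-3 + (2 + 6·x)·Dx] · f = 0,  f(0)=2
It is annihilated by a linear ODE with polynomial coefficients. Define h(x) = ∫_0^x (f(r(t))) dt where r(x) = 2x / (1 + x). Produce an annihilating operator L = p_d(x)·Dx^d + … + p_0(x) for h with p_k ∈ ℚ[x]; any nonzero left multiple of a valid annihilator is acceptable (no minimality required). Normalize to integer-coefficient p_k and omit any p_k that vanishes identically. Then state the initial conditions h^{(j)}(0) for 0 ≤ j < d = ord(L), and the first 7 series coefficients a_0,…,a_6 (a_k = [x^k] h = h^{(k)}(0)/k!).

L = -3·Dx + (1 + 8·x + 7·x^2)·Dx^2  (order 2).
h: a_k = 0, 2, 3, -5, 51/4, -861/20, 1379/8, …
ICs: h(0) = 0, h′(0) = 2.

f: a_k = 2, 3, -9/4, 27/8, -405/64, 1701/128, -15309/512, …
Change of var in L_f (x↦r) gives L₀.
h=∫h₀ ⇒ L = L₀·Dx.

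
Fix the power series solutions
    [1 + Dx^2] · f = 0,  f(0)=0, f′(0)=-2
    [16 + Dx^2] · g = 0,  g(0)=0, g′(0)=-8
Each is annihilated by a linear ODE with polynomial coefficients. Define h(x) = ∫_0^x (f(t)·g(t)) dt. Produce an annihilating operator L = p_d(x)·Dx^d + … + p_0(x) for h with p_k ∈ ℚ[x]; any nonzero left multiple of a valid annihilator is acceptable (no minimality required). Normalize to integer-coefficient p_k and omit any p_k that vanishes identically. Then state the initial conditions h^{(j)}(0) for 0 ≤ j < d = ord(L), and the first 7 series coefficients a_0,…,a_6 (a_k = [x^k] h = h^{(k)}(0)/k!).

f: a_k = 0, -2, 0, 1/3, 0, -1/60, 0, …
g: a_k = 0, -8, 0, 64/3, 0, -256/15, 0, …
L₀ := L_f ⊗_s L_g (sym. prod.), ord ≤ 4.
Integrate: L := L₀·Dx.
L = 225·Dx + 34·Dx^3 + Dx^5  (order 5).
h: a_k = 0, 0, 0, 16/3, 0, -136/15, 0, …
ICs: h(0) = 0, h′(0) = 0, h′′(0) = 0, h′′′(0) = 32, h′′′′(0) = 0.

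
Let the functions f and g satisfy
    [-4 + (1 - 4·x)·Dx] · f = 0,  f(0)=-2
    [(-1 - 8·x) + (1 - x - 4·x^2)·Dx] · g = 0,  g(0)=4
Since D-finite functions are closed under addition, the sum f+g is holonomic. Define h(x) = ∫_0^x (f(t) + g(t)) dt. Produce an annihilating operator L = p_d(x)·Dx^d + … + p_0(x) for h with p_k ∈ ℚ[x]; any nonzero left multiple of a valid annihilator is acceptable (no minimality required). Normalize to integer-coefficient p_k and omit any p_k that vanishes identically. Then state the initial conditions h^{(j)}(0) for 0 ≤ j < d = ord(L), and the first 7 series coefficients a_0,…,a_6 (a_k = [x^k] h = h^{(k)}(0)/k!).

L = (8 - 288·x + 384·x^2 - 512·x^3)·Dx + (22 - 8·x - 288·x^2 + 640·x^3 - 1024·x^4)·Dx^2 + (-3 + 23·x - 56·x^2 + 32·x^3 + 128·x^4 - 256·x^5)·Dx^3  (order 3).
h: a_k = 0, 2, -2, -4, -23, -396/5, -298, …
ICs: h(0) = 0, h′(0) = 2, h′′(0) = -4.

f: a_k = -2, -8, -32, -128, -512, -2048, -8192, …
g: a_k = 4, 4, 20, 36, 116, 260, 724, …
f+g: L₀ = lclm(L_f,L_g), ord ≤ 1+1.
h=∫h₀ ⇒ L = L₀·Dx.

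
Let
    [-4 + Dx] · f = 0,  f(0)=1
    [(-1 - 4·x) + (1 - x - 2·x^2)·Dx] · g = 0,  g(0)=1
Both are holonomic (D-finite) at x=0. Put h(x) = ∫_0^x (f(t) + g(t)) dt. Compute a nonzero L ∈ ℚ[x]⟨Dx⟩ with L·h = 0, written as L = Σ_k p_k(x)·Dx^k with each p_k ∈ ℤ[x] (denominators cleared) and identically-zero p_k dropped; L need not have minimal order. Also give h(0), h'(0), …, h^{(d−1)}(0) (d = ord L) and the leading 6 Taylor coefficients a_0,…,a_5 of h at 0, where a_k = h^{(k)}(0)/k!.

L = (8 + 192·x^2 + 128·x^3)·Dx + (10 - 44·x - 72·x^2 + 64·x^3 + 64·x^4)·Dx^2 + (-3 + 11·x + 6·x^2 - 24·x^3 - 16·x^4)·Dx^3  (order 3).
h: a_k = 0, 2, 5/2, 11/3, 47/12, 13/3, …
ICs: h(0) = 0, h′(0) = 2, h′′(0) = 5.

f: a_k = 1, 4, 8, 32/3, 32/3, 128/15, …
g: a_k = 1, 1, 3, 5, 11, 21, …
L₀ := lclm(L_f,L_g); ord L₀ ≤ 1+1.
h=∫₀ˣh₀: take L = L₀·Dx.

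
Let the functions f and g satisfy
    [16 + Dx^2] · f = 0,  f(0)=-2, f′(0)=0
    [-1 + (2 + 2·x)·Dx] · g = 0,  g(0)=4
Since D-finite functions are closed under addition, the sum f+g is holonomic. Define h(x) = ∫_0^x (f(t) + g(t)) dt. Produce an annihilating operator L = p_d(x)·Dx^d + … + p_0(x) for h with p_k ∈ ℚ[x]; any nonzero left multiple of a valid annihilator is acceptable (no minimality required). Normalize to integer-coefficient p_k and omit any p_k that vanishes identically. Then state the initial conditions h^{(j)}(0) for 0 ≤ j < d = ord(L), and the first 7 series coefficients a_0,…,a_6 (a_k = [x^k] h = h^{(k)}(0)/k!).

f: a_k = -2, 0, 16, 0, -64/3, 0, 512/45, …
g: a_k = 4, 2, -1/2, 1/4, -5/32, 7/64, -21/256, …
L₀ := lclm(L_f,L_g); ord L₀ ≤ 2+1.
∫: right-multiply L₀ by Dx.
L = (-1072 - 2048·x - 1024·x^2)·Dx + (2016 + 6112·x + 6144·x^2 + 2048·x^3)·Dx^2 + (-67 - 128·x - 64·x^2)·Dx^3 + (126 + 382·x + 384·x^2 + 128·x^3)·Dx^4  (order 4).
h: a_k = 0, 2, 1, 31/6, 1/16, -2063/480, 7/384, …
ICs: h(0) = 0, h′(0) = 2, h′′(0) = 2, h′′′(0) = 31.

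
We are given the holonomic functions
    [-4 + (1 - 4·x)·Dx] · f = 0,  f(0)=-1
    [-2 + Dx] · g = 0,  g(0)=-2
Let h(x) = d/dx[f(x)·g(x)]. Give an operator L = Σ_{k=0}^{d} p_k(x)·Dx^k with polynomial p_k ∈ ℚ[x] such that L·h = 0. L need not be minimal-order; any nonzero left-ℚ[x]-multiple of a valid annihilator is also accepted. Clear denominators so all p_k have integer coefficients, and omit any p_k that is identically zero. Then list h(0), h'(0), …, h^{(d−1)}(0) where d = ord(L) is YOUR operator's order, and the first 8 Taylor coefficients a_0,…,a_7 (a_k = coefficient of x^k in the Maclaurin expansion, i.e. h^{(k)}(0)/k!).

L = (26 - 48·x + 32·x^2) + (-3 + 16·x - 16·x^2)·Dx  (order 1).
h: a_k = 12, 104, 632, 3376, 50648/3, 1215568/15, 5672656/15, 544575008/315, …
ICs: h(0) = 12.

f: a_k = -1, -4, -16, -64, -256, -1024, -4096, -16384, …
g: a_k = -2, -4, -4, -8/3, -4/3, -8/15, -8/45, -16/315, …
h₀=f·g: eliminate ⇒ L₀, order ≤ 1·1.
Differentiate: ansatz ord ≤ ord L₀ ⇒ L.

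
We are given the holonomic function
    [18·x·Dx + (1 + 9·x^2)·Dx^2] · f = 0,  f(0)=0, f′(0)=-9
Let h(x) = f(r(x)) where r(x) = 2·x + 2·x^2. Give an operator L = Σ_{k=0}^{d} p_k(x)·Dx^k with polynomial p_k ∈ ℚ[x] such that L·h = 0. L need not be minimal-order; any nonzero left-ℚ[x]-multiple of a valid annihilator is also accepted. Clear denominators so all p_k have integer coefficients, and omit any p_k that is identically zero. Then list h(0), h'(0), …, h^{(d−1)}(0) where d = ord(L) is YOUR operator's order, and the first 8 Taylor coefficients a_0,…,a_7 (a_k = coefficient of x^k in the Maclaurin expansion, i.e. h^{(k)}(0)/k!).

L = (-2 + 72·x + 288·x^2 + 432·x^3 + 216·x^4)·Dx + (1 + 2·x + 36·x^2 + 144·x^3 + 180·x^4 + 72·x^5)·Dx^2  (order 2).
h: a_k = 0, -18, -18, 216, 648, -20088/5, -23112, 513216/7, …
ICs: h(0) = 0, h′(0) = -18.

f: a_k = 0, -9, 0, 27, 0, -729/5, 0, 6561/7, …
Substitute x→r, Dx→(1/r')Dx; clear ⇒ L₀.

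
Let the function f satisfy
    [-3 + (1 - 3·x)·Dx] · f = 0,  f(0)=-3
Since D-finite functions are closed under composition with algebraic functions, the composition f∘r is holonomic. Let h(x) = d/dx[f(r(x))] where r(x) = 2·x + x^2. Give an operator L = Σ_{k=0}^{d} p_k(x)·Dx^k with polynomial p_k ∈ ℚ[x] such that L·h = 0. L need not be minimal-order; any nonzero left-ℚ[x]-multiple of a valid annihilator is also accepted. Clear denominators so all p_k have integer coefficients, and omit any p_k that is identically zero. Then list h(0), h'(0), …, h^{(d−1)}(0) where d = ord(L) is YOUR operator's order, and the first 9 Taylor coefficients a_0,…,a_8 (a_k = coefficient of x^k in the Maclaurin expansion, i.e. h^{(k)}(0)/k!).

L = (13 + 18·x + 9·x^2) + (-1 + 5·x + 9·x^2 + 3·x^3)·Dx  (order 1).
h: a_k = -18, -234, -2268, -19548, -157950, -1225206, -9239832, -68259672, -496392138, …
ICs: h(0) = -18.

f: a_k = -3, -9, -27, -81, -243, -729, -2187, -6561, -19683, …
f∘r: x↦r, Dx↦Dx/r' in L_f ⇒ L₀.
h=h₀': d/dx-closure on L₀ ⇒ L.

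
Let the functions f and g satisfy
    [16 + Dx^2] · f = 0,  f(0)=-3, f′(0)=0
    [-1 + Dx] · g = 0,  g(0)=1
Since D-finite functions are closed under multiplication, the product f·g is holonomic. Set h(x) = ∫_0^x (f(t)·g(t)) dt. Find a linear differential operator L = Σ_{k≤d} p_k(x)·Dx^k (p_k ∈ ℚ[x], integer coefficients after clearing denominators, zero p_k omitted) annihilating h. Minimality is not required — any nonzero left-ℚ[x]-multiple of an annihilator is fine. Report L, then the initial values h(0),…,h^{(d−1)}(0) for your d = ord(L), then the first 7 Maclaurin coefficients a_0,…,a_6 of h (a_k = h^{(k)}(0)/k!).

L = 17·Dx - 2·Dx^2 + Dx^3  (order 3).
h: a_k = 0, -3, -3/2, 15/2, 47/8, -161/40, -1121/240, …
ICs: h(0) = 0, h′(0) = -3, h′′(0) = -3.

f: a_k = -3, 0, 24, 0, -32, 0, 256/15, …
g: a_k = 1, 1, 1/2, 1/6, 1/24, 1/120, 1/720, …
Product ⇒ symmetric product L₀, ord ≤ 2.
∫: right-multiply L₀ by Dx.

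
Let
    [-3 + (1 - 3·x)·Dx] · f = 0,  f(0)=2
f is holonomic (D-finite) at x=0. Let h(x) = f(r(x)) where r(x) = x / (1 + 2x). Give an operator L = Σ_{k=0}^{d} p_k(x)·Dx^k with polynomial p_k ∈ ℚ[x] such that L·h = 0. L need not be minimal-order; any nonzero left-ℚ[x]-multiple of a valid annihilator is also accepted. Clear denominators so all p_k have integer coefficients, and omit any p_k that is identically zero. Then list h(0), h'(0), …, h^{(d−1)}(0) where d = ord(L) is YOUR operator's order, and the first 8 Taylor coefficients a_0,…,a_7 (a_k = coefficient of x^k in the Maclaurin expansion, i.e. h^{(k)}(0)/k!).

f: a_k = 2, 6, 18, 54, 162, 486, 1458, 4374, …
h₀=f(r): pull back L_f along r ⇒ L₀.
L = 3 + (-1 - x + 2·x^2)·Dx  (order 1).
h: a_k = 2, 6, 6, 6, 6, 6, 6, 6, …
ICs: h(0) = 2.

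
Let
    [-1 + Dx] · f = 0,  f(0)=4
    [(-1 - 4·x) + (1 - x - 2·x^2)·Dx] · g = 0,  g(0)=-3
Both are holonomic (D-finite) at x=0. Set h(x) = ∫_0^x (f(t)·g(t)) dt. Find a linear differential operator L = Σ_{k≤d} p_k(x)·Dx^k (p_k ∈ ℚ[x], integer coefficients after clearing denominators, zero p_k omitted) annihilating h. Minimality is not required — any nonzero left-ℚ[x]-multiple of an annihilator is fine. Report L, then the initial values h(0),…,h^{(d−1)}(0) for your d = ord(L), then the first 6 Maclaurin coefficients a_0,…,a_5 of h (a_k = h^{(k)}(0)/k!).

f: a_k = 4, 4, 2, 2/3, 1/6, 1/30, …
g: a_k = -3, -3, -9, -15, -33, -63, …
L₀ := L_f ⊗_s L_g (sym. prod.), ord ≤ 1.
h=∫₀ˣh₀: take L = L₀·Dx.
L = (2 + 3·x - 2·x^2)·Dx + (-1 + x + 2·x^2)·Dx^2  (order 2).
h: a_k = 0, -12, -12, -18, -26, -85/2, …
ICs: h(0) = 0, h′(0) = -12.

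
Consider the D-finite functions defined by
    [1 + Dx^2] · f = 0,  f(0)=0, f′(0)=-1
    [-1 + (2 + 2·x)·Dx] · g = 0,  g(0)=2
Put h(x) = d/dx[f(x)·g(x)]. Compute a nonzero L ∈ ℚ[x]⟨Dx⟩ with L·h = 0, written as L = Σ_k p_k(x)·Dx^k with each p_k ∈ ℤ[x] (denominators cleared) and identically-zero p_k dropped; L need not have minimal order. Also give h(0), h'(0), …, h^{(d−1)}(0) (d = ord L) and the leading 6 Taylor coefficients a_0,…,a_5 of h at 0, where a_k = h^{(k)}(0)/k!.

L = (53 + 144·x + 136·x^2 + 64·x^3 + 16·x^4) + (-4 - 36·x - 48·x^2 - 16·x^3)·Dx + (28 + 88·x + 108·x^2 + 64·x^3 + 16·x^4)·Dx^2  (order 2).
h: a_k = -2, -2, 7/4, 1/6, 19/192, -81/320, …
ICs: h(0) = -2, h′(0) = -2.

f: a_k = 0, -1, 0, 1/6, 0, -1/120, …
g: a_k = 2, 1, -1/4, 1/8, -5/64, 7/128, …
Product ⇒ symmetric product L₀, ord ≤ 2.
Differentiate: ansatz ord ≤ ord L₀ ⇒ L.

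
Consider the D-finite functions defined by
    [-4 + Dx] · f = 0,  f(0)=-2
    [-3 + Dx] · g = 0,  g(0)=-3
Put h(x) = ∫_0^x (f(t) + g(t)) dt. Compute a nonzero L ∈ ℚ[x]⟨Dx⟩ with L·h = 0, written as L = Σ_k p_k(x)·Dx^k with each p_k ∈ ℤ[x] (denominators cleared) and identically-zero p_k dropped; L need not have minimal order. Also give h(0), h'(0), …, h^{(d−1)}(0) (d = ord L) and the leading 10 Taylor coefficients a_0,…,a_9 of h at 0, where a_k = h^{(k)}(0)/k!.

L = 12·Dx - 7·Dx^2 + Dx^3  (order 3).
h: a_k = 0, -5, -17/2, -59/6, -209/24, -151/24, -2777/720, -10379/5040, -39329/40320, -30151/72576, …
ICs: h(0) = 0, h′(0) = -5, h′′(0) = -17.

f: a_k = -2, -8, -16, -64/3, -64/3, -256/15, -512/45, -2048/315, -1024/315, -4096/2835, …
g: a_k = -3, -9, -27/2, -27/2, -81/8, -243/40, -243/80, -729/560, -2187/4480, -729/4480, …
f+g: L₀ = lclm(L_f,L_g), ord ≤ 1+1.
Integrate: L := L₀·Dx.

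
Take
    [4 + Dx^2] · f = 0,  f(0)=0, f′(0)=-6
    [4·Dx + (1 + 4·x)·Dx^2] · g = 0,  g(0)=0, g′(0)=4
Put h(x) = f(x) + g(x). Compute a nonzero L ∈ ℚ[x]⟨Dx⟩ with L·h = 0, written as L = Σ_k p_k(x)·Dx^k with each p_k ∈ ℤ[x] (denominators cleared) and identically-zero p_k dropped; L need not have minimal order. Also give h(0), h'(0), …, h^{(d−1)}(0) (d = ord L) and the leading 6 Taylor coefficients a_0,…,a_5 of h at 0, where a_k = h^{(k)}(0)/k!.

L = (400 + 128·x + 256·x^2)·Dx + (36 + 176·x + 192·x^2 + 256·x^3)·Dx^2 + (100 + 32·x + 64·x^2)·Dx^3 + (9 + 44·x + 48·x^2 + 64·x^3)·Dx^4  (order 4).
h: a_k = 0, -2, -8, 76/3, -64, 204, …
ICs: h(0) = 0, h′(0) = -2, h′′(0) = -16, h′′′(0) = 152.

f: a_k = 0, -6, 0, 4, 0, -4/5, …
g: a_k = 0, 4, -8, 64/3, -64, 1024/5, …
L₀ := lclm(L_f,L_g); ord L₀ ≤ 2+2.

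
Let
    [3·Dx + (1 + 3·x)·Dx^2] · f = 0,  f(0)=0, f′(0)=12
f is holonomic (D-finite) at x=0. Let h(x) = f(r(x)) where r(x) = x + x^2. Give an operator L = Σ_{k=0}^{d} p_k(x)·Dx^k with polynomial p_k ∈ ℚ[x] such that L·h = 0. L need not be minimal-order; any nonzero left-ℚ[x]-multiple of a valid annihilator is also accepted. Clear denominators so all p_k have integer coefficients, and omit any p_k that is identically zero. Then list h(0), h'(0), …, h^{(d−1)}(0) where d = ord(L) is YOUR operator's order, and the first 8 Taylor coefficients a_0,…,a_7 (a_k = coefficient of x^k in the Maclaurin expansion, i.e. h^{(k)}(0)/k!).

L = (1 + 6·x + 6·x^2)·Dx + (1 + 5·x + 9·x^2 + 6·x^3)·Dx^2  (order 2).
h: a_k = 0, 12, -6, 0, 9, -108/5, 36, -324/7, …
ICs: h(0) = 0, h′(0) = 12.

f: a_k = 0, 12, -18, 36, -81, 972/5, -486, 8748/7, …
h₀=f(r): pull back L_f along r ⇒ L₀.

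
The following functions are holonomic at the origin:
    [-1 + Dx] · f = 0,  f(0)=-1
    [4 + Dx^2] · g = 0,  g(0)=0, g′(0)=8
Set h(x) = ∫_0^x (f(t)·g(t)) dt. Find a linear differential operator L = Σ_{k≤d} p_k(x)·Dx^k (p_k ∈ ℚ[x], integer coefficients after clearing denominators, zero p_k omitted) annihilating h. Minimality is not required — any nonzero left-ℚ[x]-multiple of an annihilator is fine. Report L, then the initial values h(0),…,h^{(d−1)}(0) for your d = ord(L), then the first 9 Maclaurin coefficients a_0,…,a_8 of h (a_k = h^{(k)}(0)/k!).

L = 5·Dx - 2·Dx^2 + Dx^3  (order 3).
h: a_k = 0, 0, -4, -8/3, 1/3, 4/5, 19/90, -11/315, -139/5040, …
ICs: h(0) = 0, h′(0) = 0, h′′(0) = -8.

f: a_k = -1, -1, -1/2, -1/6, -1/24, -1/120, -1/720, -1/5040, -1/40320, …
g: a_k = 0, 8, 0, -16/3, 0, 16/15, 0, -32/315, 0, …
L₀ := L_f ⊗_s L_g (sym. prod.), ord ≤ 2.
∫: right-multiply L₀ by Dx.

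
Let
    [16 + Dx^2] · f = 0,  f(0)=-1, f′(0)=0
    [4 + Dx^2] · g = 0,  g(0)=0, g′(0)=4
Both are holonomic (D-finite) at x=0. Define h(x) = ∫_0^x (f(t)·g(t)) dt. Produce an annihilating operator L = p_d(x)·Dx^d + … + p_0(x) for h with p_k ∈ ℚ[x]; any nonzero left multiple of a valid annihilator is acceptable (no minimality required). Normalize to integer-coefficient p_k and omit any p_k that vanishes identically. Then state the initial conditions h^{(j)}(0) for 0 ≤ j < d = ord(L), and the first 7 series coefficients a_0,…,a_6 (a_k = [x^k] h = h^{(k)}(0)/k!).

L = 144·Dx + 40·Dx^3 + Dx^5  (order 5).
h: a_k = 0, 0, -2, 0, 26/3, 0, -484/45, …
ICs: h(0) = 0, h′(0) = 0, h′′(0) = -4, h′′′(0) = 0, h′′′′(0) = 208.

f: a_k = -1, 0, 8, 0, -32/3, 0, 256/45, …
g: a_k = 0, 4, 0, -8/3, 0, 8/15, 0, …
Product ⇒ symmetric product L₀, ord ≤ 4.
h=∫h₀ ⇒ L = L₀·Dx.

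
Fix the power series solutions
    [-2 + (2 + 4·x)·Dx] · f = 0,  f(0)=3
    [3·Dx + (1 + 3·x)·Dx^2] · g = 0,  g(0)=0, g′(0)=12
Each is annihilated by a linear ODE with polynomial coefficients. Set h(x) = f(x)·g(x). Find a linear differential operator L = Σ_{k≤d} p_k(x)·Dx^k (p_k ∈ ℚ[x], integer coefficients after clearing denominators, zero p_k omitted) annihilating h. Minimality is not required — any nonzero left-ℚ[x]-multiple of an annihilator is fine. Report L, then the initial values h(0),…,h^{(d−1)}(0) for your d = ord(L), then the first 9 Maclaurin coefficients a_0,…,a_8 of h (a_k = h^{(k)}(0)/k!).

L = 3·x + (1 + 2·x)·Dx + (1 + 7·x + 16·x^2 + 12·x^3)·Dx^2  (order 2).
h: a_k = 0, 36, -18, 36, -90, 2367/10, -12681/20, 120123/70, -163809/35, …
ICs: h(0) = 0, h′(0) = 36.

f: a_k = 3, 3, -3/2, 3/2, -15/8, 21/8, -63/16, 99/16, -1287/128, …
g: a_k = 0, 12, -18, 36, -81, 972/5, -486, 8748/7, -6561/2, …
f·g: L₀ = L_f ⊗_s L_g, ord ≤ 1·2.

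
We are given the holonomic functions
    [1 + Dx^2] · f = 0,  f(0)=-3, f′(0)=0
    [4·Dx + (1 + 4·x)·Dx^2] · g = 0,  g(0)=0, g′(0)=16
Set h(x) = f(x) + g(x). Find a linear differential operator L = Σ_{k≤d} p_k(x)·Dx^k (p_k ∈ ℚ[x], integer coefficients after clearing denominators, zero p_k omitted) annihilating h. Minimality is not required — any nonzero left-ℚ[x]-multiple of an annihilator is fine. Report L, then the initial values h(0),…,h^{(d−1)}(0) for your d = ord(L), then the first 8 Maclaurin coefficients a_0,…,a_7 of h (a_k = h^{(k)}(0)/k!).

L = (388 + 32·x + 64·x^2)·Dx + (33 + 140·x + 48·x^2 + 64·x^3)·Dx^2 + (388 + 32·x + 64·x^2)·Dx^3 + (33 + 140·x + 48·x^2 + 64·x^3)·Dx^4  (order 4).
h: a_k = -3, 16, -61/2, 256/3, -2049/8, 4096/5, -218453/80, 65536/7, …
ICs: h(0) = -3, h′(0) = 16, h′′(0) = -61, h′′′(0) = 512.

f: a_k = -3, 0, 3/2, 0, -1/8, 0, 1/240, 0, …
g: a_k = 0, 16, -32, 256/3, -256, 4096/5, -8192/3, 65536/7, …
f+g: L₀ = lclm(L_f,L_g), ord ≤ 2+2.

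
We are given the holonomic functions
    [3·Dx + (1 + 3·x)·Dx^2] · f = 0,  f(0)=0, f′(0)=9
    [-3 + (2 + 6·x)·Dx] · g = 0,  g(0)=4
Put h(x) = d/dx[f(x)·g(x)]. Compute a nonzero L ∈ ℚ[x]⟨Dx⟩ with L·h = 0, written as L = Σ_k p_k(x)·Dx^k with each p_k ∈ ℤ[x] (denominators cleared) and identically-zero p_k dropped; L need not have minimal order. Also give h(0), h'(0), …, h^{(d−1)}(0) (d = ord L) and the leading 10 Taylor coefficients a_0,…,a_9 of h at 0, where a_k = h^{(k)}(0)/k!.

L = 9 + (24 + 72·x)·Dx + (4 + 24·x + 36·x^2)·Dx^2  (order 2).
h: a_k = 36, 0, -81/2, 162, -17253/32, 67797/40, -6655041/1280, 17642529/1120, -2717848323/57344, 1017985077/7168, …
ICs: h(0) = 36, h′(0) = 0.

f: a_k = 0, 9, -27/2, 27, -243/4, 729/5, -729/2, 6561/7, -19683/8, 6561, …
g: a_k = 4, 6, -9/2, 27/4, -405/32, 1701/64, -15309/256, 72171/512, -2814669/8192, 14073345/16384, …
L₀ := L_f ⊗_s L_g (sym. prod.), ord ≤ 2.
Derive L from L₀ (diff closure).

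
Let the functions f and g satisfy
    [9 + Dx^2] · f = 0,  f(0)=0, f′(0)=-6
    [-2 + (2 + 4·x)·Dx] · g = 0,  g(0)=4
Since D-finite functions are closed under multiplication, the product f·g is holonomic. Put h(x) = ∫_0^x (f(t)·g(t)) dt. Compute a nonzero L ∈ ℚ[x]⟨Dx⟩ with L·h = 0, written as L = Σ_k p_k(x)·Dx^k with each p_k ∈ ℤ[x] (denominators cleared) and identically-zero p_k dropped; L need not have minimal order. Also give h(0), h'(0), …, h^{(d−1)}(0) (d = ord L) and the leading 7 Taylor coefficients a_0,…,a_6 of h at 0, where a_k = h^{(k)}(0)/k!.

L = (12 + 36·x + 36·x^2)·Dx + (-2 - 4·x)·Dx^2 + (1 + 4·x + 4·x^2)·Dx^3  (order 3).
h: a_k = 0, 0, -12, -8, 12, 24/5, -16/5, …
ICs: h(0) = 0, h′(0) = 0, h′′(0) = -24.

f: a_k = 0, -6, 0, 9, 0, -81/20, 0, …
g: a_k = 4, 4, -2, 2, -5/2, 7/2, -21/4, …
Sym-product of L_f,L_g gives L₀ (≤ ord 2).
Integrate: L := L₀·Dx.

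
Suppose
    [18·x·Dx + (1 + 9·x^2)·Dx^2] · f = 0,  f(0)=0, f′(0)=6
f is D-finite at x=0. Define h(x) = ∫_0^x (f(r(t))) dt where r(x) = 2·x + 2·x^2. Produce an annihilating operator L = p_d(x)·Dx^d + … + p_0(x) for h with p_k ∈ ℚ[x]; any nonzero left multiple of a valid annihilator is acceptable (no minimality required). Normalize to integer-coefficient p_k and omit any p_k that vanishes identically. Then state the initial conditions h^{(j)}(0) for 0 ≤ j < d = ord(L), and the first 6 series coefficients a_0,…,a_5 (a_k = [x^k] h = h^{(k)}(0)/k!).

L = (-2 + 72·x + 288·x^2 + 432·x^3 + 216·x^4)·Dx^2 + (1 + 2·x + 36·x^2 + 144·x^3 + 180·x^4 + 72·x^5)·Dx^3  (order 3).
h: a_k = 0, 0, 6, 4, -36, -432/5, …
ICs: h(0) = 0, h′(0) = 0, h′′(0) = 12.

f: a_k = 0, 6, 0, -18, 0, 486/5, …
h₀=f(r): pull back L_f along r ⇒ L₀.
∫: right-multiply L₀ by Dx.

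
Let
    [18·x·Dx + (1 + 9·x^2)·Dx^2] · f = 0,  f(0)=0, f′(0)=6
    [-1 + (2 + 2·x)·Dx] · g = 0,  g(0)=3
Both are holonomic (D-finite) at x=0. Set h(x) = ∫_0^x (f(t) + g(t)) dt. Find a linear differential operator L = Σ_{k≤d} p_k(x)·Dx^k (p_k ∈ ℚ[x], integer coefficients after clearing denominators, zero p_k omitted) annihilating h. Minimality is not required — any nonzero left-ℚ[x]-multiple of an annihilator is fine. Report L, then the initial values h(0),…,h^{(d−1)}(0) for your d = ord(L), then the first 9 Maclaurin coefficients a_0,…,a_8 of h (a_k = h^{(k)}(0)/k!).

L = (-36 - 90·x + 972·x^2 + 486·x^3)·Dx^2 + (-75 - 144·x + 1818·x^2 + 3888·x^3 + 1701·x^4)·Dx^3 + (-2 + 70·x + 108·x^2 + 684·x^3 + 1134·x^4 + 486·x^5)·Dx^4  (order 4).
h: a_k = 0, 3, 15/4, -1/8, -285/64, -3/128, 41507/2560, -9/1024, -8957259/114688, …
ICs: h(0) = 0, h′(0) = 3, h′′(0) = 15/2, h′′′(0) = -3/4.

f: a_k = 0, 6, 0, -18, 0, 486/5, 0, -4374/7, 0, …
g: a_k = 3, 3/2, -3/8, 3/16, -15/128, 21/256, -63/1024, 99/2048, -1287/32768, …
Sum ⇒ L₀ = lclm(L_f,L_g) in ℚ(x)⟨Dx⟩.
h=∫h₀ ⇒ L = L₀·Dx.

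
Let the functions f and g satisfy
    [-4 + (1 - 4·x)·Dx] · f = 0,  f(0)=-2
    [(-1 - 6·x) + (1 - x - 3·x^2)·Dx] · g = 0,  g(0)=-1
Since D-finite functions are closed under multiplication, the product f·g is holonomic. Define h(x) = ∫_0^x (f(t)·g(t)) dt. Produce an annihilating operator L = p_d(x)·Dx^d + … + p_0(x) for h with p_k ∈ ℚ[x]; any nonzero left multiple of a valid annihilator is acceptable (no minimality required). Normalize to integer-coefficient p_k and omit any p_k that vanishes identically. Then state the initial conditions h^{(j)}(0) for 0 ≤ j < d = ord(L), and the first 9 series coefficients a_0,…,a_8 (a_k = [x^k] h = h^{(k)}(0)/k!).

f: a_k = -2, -8, -32, -128, -512, -2048, -8192, -32768, -131072, …
g: a_k = -1, -1, -4, -7, -19, -40, -97, -217, -508, …
L₀ := L_f ⊗_s L_g (sym. prod.), ord ≤ 1.
∫: right-multiply L₀ by Dx.
L = (-5 + 2·x + 36·x^2)·Dx + (1 - 5·x + x^2 + 12·x^3)·Dx^2  (order 2).
h: a_k = 0, 2, 5, 16, 103/2, 862/5, 588, 14306/7, 28829/4, …
ICs: h(0) = 0, h′(0) = 2.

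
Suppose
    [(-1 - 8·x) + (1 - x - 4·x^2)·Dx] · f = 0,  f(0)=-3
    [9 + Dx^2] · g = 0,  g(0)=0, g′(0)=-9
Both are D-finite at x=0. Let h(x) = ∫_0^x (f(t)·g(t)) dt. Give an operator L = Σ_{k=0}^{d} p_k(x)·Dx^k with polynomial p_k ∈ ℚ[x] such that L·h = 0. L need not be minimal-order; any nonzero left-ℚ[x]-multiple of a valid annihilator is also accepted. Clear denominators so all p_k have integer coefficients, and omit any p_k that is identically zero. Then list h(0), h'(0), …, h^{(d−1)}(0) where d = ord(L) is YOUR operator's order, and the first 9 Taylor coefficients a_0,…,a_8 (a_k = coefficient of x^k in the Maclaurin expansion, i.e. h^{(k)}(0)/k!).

f: a_k = -3, -3, -15, -27, -87, -195, -543, -1323, -3495, …
g: a_k = 0, -9, 0, 27/2, 0, -243/40, 0, 729/560, 0, …
f·g: L₀ = L_f ⊗_s L_g, ord ≤ 1·2.
h=∫h₀ ⇒ L = L₀·Dx.
L = (-1 + 9·x + 36·x^2)·Dx + (2 + 16·x)·Dx^2 + (-1 + x + 4·x^2)·Dx^3  (order 3).
h: a_k = 0, 0, 27/2, 9, 189/8, 81/2, 7983/80, 56349/280, 2127843/4480, …
ICs: h(0) = 0, h′(0) = 0, h′′(0) = 27.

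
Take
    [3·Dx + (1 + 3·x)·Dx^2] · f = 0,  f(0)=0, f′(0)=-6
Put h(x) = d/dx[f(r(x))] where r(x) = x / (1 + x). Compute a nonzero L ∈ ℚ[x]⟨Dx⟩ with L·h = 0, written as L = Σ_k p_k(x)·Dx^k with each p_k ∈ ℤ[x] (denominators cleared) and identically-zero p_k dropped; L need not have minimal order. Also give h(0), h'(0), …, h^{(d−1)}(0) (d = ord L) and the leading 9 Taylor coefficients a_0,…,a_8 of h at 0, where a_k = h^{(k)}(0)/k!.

L = (5 + 8·x) + (1 + 5·x + 4·x^2)·Dx  (order 1).
h: a_k = -6, 30, -126, 510, -2046, 8190, -32766, 131070, -524286, …
ICs: h(0) = -6.

f: a_k = 0, -6, 9, -18, 81/2, -486/5, 243, -4374/7, 6561/4, …
Change of var in L_f (x↦r) gives L₀.
Differentiate: ansatz ord ≤ ord L₀ ⇒ L.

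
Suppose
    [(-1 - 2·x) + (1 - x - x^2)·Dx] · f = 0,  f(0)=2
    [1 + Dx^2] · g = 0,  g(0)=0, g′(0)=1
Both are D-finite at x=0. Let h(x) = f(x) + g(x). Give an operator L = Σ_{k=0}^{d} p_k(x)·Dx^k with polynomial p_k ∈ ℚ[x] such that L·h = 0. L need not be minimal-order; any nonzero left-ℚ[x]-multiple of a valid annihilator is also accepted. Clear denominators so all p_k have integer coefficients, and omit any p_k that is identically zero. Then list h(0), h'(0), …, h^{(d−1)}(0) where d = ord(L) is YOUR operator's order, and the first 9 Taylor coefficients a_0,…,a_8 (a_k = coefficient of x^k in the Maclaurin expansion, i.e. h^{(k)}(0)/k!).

f: a_k = 2, 2, 4, 6, 10, 16, 26, 42, 68, …
g: a_k = 0, 1, 0, -1/6, 0, 1/120, 0, -1/5040, 0, …
h₀=f+g: left-lcm gives L₀, ord ≤ 3.
L = (19 + 48·x + 31·x^2 + 24·x^3 + 5·x^4 + 2·x^5) + (-5 + x + 4·x^2 + 7·x^3 + 6·x^4 + 3·x^5 + x^6)·Dx + (19 + 48·x + 31·x^2 + 24·x^3 + 5·x^4 + 2·x^5)·Dx^2 + (-5 + x + 4·x^2 + 7·x^3 + 6·x^4 + 3·x^5 + x^6)·Dx^3  (order 3).
h: a_k = 2, 3, 4, 35/6, 10, 1921/120, 26, 211679/5040, 68, …
ICs: h(0) = 2, h′(0) = 3, h′′(0) = 8.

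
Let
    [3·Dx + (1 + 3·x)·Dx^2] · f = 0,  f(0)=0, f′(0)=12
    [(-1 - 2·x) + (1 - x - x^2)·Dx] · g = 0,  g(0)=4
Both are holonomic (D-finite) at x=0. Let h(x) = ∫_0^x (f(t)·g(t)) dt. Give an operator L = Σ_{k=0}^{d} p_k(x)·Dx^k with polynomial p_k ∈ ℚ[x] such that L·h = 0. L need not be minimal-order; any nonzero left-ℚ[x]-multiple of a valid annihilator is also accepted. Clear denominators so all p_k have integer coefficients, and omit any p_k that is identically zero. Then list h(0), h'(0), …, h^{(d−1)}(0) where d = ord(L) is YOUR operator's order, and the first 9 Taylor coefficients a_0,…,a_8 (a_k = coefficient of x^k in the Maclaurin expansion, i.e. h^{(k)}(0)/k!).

L = (5 + 12·x)·Dx + (-1 + 13·x + 15·x^2)·Dx^2 + (-1 - 2·x + 4·x^2 + 3·x^3)·Dx^3  (order 3).
h: a_k = 0, 0, 24, -8, 42, -36, 638/5, -6792/35, 38553/70, …
ICs: h(0) = 0, h′(0) = 0, h′′(0) = 48.

f: a_k = 0, 12, -18, 36, -81, 972/5, -486, 8748/7, -6561/2, …
g: a_k = 4, 4, 8, 12, 20, 32, 52, 84, 136, …
f·g: L₀ = L_f ⊗_s L_g, ord ≤ 2·1.
Integrate: L := L₀·Dx.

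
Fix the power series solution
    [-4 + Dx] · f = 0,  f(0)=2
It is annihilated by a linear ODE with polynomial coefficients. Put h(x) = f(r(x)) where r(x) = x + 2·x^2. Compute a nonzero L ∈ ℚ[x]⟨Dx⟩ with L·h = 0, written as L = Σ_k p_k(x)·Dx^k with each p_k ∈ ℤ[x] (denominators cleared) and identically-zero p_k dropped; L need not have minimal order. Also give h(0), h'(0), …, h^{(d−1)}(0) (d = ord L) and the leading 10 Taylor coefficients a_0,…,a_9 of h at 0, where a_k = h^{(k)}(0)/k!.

f: a_k = 2, 8, 16, 64/3, 64/3, 256/15, 512/45, 2048/315, 1024/315, 4096/2835, …
L₀ from L_f via x↦r, Dx↦r'^{-1}Dx.
L = (-4 - 16·x) + Dx  (order 1).
h: a_k = 2, 8, 32, 256/3, 640/3, 6656/15, 38912/45, 475136/315, 782336/315, 2146304/567, …
ICs: h(0) = 2.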